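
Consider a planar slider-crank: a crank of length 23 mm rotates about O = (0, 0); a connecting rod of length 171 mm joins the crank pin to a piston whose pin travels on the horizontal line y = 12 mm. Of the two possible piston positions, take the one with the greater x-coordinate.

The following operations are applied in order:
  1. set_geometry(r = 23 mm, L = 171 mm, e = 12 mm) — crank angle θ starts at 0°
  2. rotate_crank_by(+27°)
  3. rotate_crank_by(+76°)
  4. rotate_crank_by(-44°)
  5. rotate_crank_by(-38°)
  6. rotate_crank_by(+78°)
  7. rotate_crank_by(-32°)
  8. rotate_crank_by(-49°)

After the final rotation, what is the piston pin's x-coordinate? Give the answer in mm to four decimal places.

192.8043

set_geometry: r = 23 mm, L = 171 mm, e = 12 mm; θ ← 0°
rotate_crank_by(+27°): θ ← 0° +27° = 27°
rotate_crank_by(+76°): θ ← 27° +76° = 103°
rotate_crank_by(-44°): θ ← 103° -44° = 59°
rotate_crank_by(-38°): θ ← 59° -38° = 21°
rotate_crank_by(+78°): θ ← 21° +78° = 99°
rotate_crank_by(-32°): θ ← 99° -32° = 67°
rotate_crank_by(-49°): θ ← 67° -49° = 18°
crank pin P = (r cos θ, r sin θ) = (21.874300, 7.107391)
h = r sin θ − e = 7.107391 − 12 = -4.892609
x = r cos θ + √(L² − h²) = 21.874300 + √(29241.0 − 23.9376) = 21.874300 + 170.929993 = 192.804292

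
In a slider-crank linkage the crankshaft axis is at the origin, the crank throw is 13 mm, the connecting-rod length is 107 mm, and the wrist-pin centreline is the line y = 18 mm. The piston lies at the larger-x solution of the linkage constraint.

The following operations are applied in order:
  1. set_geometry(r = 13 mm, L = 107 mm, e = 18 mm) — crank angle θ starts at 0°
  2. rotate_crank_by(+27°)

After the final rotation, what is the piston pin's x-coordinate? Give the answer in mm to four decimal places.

117.8969

set_geometry: r = 13 mm, L = 107 mm, e = 18 mm; θ ← 0°
rotate_crank_by(+27°): θ ← 0° +27° = 27°
crank pin P = (r cos θ, r sin θ) = (11.583085, 5.901876)
h = r sin θ − e = 5.901876 − 18 = -12.098124
x = r cos θ + √(L² − h²) = 11.583085 + √(11449.0 − 146.3646) = 11.583085 + 106.313853 = 117.896938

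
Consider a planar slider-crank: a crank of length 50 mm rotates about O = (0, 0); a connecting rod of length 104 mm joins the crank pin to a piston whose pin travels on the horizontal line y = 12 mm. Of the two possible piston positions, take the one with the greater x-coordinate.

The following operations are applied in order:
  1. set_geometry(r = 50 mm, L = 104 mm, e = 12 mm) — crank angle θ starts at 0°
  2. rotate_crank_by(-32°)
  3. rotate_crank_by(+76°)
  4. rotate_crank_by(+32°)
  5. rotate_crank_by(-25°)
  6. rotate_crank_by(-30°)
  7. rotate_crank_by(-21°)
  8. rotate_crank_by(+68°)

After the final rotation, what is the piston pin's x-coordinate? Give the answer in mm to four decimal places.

set_geometry: r = 50 mm, L = 104 mm, e = 12 mm; θ ← 0°
rotate_crank_by(-32°): θ ← 0° -32° = -32°
rotate_crank_by(+76°): θ ← -32° +76° = 44°
rotate_crank_by(+32°): θ ← 44° +32° = 76°
rotate_crank_by(-25°): θ ← 76° -25° = 51°
rotate_crank_by(-30°): θ ← 51° -30° = 21°
rotate_crank_by(-21°): θ ← 21° -21° = 0°
rotate_crank_by(+68°): θ ← 0° +68° = 68°
crank pin P = (r cos θ, r sin θ) = (18.730330, 46.359193)
h = r sin θ − e = 46.359193 − 12 = 34.359193
x = r cos θ + √(L² − h²) = 18.730330 + √(10816.0 − 1180.5541) = 18.730330 + 98.160307 = 116.890637

116.8906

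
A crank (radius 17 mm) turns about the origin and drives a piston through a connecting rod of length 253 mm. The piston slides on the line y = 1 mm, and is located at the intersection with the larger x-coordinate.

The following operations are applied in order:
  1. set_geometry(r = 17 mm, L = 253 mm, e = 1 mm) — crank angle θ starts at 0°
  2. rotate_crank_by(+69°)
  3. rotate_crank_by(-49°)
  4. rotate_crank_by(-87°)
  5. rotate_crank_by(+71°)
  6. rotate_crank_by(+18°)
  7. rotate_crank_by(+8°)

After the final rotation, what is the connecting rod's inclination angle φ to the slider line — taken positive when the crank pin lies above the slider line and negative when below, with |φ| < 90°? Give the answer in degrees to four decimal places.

set_geometry: r = 17 mm, L = 253 mm, e = 1 mm; θ ← 0°
rotate_crank_by(+69°): θ ← 0° +69° = 69°
rotate_crank_by(-49°): θ ← 69° -49° = 20°
rotate_crank_by(-87°): θ ← 20° -87° = -67°
rotate_crank_by(+71°): θ ← -67° +71° = 4°
rotate_crank_by(+18°): θ ← 4° +18° = 22°
rotate_crank_by(+8°): θ ← 22° +8° = 30°
crank pin P = (r cos θ, r sin θ) = (14.722432, 8.500000)
h = r sin θ − e = 8.500000 − 1 = 7.500000
sin φ = h / L = 7.500000 / 253 = 0.02964427
φ = arcsin(0.02964427) = 1.698740°

1.6987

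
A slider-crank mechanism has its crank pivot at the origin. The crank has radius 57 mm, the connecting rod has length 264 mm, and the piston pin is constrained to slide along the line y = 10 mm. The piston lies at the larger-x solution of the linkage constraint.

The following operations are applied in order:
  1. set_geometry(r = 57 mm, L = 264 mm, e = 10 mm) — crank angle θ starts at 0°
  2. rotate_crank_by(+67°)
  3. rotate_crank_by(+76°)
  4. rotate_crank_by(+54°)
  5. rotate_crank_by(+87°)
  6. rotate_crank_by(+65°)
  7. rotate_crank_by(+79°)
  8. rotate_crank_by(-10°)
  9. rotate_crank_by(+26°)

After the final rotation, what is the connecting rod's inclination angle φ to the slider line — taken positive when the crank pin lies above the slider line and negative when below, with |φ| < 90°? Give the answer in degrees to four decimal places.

set_geometry: r = 57 mm, L = 264 mm, e = 10 mm; θ ← 0°
rotate_crank_by(+67°): θ ← 0° +67° = 67°
rotate_crank_by(+76°): θ ← 67° +76° = 143°
rotate_crank_by(+54°): θ ← 143° +54° = 197°
rotate_crank_by(+87°): θ ← 197° +87° = 284°
rotate_crank_by(+65°): θ ← 284° +65° = 349°
rotate_crank_by(+79°): θ ← 349° +79° = 428°
rotate_crank_by(-10°): θ ← 428° -10° = 418°
rotate_crank_by(+26°): θ ← 418° +26° = 444°
crank pin P = (r cos θ, r sin θ) = (5.958122, 56.687748)
h = r sin θ − e = 56.687748 − 10 = 46.687748
sin φ = h / L = 46.687748 / 264 = 0.17684753
φ = arcsin(0.17684753) = 10.186191°

10.1862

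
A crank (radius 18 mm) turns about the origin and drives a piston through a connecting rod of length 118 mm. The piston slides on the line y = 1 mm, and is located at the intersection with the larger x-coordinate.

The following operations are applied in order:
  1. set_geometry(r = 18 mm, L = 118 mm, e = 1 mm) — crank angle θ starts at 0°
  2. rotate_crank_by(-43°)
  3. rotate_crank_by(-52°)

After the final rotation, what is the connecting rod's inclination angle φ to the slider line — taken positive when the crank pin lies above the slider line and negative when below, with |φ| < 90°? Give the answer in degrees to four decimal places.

set_geometry: r = 18 mm, L = 118 mm, e = 1 mm; θ ← 0°
rotate_crank_by(-43°): θ ← 0° -43° = -43°
rotate_crank_by(-52°): θ ← -43° -52° = -95°
crank pin P = (r cos θ, r sin θ) = (-1.568803, -17.931505)
h = r sin θ − e = -17.931505 − 1 = -18.931505
sin φ = h / L = -18.931505 / 118 = -0.16043648
φ = arcsin(-0.16043648) = -9.232232°

-9.2322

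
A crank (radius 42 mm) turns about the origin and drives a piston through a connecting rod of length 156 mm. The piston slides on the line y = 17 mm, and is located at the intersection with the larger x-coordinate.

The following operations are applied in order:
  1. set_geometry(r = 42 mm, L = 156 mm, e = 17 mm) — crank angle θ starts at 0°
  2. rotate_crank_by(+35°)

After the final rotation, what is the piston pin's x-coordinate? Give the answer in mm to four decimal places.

190.2432

set_geometry: r = 42 mm, L = 156 mm, e = 17 mm; θ ← 0°
rotate_crank_by(+35°): θ ← 0° +35° = 35°
crank pin P = (r cos θ, r sin θ) = (34.404386, 24.090210)
h = r sin θ − e = 24.090210 − 17 = 7.090210
x = r cos θ + √(L² − h²) = 34.404386 + √(24336.0 − 50.2711) = 34.404386 + 155.838791 = 190.243177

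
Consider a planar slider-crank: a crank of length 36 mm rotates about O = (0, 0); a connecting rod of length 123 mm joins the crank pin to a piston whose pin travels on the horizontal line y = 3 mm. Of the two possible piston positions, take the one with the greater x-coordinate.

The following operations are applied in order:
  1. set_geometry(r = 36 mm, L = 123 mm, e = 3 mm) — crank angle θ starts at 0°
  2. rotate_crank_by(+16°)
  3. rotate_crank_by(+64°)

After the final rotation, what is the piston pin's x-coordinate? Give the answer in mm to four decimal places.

set_geometry: r = 36 mm, L = 123 mm, e = 3 mm; θ ← 0°
rotate_crank_by(+16°): θ ← 0° +16° = 16°
rotate_crank_by(+64°): θ ← 16° +64° = 80°
crank pin P = (r cos θ, r sin θ) = (6.251334, 35.453079)
h = r sin θ − e = 35.453079 − 3 = 32.453079
x = r cos θ + √(L² − h²) = 6.251334 + √(15129.0 − 1053.2023) = 6.251334 + 118.641467 = 124.892801

124.8928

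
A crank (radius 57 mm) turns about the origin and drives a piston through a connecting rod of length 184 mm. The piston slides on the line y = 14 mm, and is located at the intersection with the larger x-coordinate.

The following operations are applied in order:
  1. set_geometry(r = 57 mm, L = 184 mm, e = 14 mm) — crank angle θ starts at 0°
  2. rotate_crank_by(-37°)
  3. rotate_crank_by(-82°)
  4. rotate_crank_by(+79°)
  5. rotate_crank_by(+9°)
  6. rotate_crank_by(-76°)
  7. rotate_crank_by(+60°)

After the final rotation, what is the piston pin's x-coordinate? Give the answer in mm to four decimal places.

214.2448

set_geometry: r = 57 mm, L = 184 mm, e = 14 mm; θ ← 0°
rotate_crank_by(-37°): θ ← 0° -37° = -37°
rotate_crank_by(-82°): θ ← -37° -82° = -119°
rotate_crank_by(+79°): θ ← -119° +79° = -40°
rotate_crank_by(+9°): θ ← -40° +9° = -31°
rotate_crank_by(-76°): θ ← -31° -76° = -107°
rotate_crank_by(+60°): θ ← -107° +60° = -47°
crank pin P = (r cos θ, r sin θ) = (38.873907, -41.687161)
h = r sin θ − e = -41.687161 − 14 = -55.687161
x = r cos θ + √(L² − h²) = 38.873907 + √(33856.0 − 3101.0599) = 38.873907 + 175.370864 = 214.244771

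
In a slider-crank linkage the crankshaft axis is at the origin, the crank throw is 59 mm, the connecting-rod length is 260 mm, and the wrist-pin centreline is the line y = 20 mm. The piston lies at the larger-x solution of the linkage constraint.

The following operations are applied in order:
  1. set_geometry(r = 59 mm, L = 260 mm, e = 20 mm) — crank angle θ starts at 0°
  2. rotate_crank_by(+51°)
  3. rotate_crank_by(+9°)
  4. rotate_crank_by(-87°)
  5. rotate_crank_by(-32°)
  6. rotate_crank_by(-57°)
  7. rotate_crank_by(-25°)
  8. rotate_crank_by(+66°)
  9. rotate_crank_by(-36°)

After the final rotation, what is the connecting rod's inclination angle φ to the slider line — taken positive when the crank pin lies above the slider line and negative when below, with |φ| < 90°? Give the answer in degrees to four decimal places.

set_geometry: r = 59 mm, L = 260 mm, e = 20 mm; θ ← 0°
rotate_crank_by(+51°): θ ← 0° +51° = 51°
rotate_crank_by(+9°): θ ← 51° +9° = 60°
rotate_crank_by(-87°): θ ← 60° -87° = -27°
rotate_crank_by(-32°): θ ← -27° -32° = -59°
rotate_crank_by(-57°): θ ← -59° -57° = -116°
rotate_crank_by(-25°): θ ← -116° -25° = -141°
rotate_crank_by(+66°): θ ← -141° +66° = -75°
rotate_crank_by(-36°): θ ← -75° -36° = -111°
crank pin P = (r cos θ, r sin θ) = (-21.143709, -55.081245)
h = r sin θ − e = -55.081245 − 20 = -75.081245
sin φ = h / L = -75.081245 / 260 = -0.28877402
φ = arcsin(-0.28877402) = -16.784573°

-16.7846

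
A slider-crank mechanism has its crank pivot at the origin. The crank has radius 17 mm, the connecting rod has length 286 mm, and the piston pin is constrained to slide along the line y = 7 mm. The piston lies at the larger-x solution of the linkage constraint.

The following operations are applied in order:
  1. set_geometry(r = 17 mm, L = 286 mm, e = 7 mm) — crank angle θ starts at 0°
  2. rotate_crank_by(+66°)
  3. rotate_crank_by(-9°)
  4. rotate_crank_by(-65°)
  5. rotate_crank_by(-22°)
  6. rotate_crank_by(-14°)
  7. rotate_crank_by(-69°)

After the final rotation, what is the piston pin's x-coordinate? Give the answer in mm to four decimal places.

set_geometry: r = 17 mm, L = 286 mm, e = 7 mm; θ ← 0°
rotate_crank_by(+66°): θ ← 0° +66° = 66°
rotate_crank_by(-9°): θ ← 66° -9° = 57°
rotate_crank_by(-65°): θ ← 57° -65° = -8°
rotate_crank_by(-22°): θ ← -8° -22° = -30°
rotate_crank_by(-14°): θ ← -30° -14° = -44°
rotate_crank_by(-69°): θ ← -44° -69° = -113°
crank pin P = (r cos θ, r sin θ) = (-6.642429, -15.648583)
h = r sin θ − e = -15.648583 − 7 = -22.648583
x = r cos θ + √(L² − h²) = -6.642429 + √(81796.0 − 512.9583) = -6.642429 + 285.101809 = 278.459380

278.4594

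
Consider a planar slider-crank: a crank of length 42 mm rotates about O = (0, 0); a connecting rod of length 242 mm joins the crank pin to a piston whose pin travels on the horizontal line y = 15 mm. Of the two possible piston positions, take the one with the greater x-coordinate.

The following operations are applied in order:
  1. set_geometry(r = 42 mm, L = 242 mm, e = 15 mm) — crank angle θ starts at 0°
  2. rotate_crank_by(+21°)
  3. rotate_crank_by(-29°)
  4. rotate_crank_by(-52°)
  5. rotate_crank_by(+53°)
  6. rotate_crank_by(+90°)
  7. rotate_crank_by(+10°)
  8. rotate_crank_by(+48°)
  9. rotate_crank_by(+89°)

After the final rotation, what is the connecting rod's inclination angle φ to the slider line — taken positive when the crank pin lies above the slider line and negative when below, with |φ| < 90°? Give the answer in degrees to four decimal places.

-11.2408

set_geometry: r = 42 mm, L = 242 mm, e = 15 mm; θ ← 0°
rotate_crank_by(+21°): θ ← 0° +21° = 21°
rotate_crank_by(-29°): θ ← 21° -29° = -8°
rotate_crank_by(-52°): θ ← -8° -52° = -60°
rotate_crank_by(+53°): θ ← -60° +53° = -7°
rotate_crank_by(+90°): θ ← -7° +90° = 83°
rotate_crank_by(+10°): θ ← 83° +10° = 93°
rotate_crank_by(+48°): θ ← 93° +48° = 141°
rotate_crank_by(+89°): θ ← 141° +89° = 230°
crank pin P = (r cos θ, r sin θ) = (-26.997080, -32.173867)
h = r sin θ − e = -32.173867 − 15 = -47.173867
sin φ = h / L = -47.173867 / 242 = -0.19493333
φ = arcsin(-0.19493333) = -11.240829°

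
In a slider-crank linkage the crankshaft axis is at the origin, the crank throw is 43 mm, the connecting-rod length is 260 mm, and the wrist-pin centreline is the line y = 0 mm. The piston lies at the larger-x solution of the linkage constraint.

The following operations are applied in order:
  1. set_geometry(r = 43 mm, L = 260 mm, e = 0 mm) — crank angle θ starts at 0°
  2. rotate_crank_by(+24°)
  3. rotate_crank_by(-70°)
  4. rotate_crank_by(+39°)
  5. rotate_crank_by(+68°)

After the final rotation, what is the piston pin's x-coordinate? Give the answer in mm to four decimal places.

set_geometry: r = 43 mm, L = 260 mm, e = 0 mm; θ ← 0°
rotate_crank_by(+24°): θ ← 0° +24° = 24°
rotate_crank_by(-70°): θ ← 24° -70° = -46°
rotate_crank_by(+39°): θ ← -46° +39° = -7°
rotate_crank_by(+68°): θ ← -7° +68° = 61°
crank pin P = (r cos θ, r sin θ) = (20.846814, 37.608647)
h = r sin θ − e = 37.608647 − 0 = 37.608647
x = r cos θ + √(L² − h²) = 20.846814 + √(67600.0 − 1414.4104) = 20.846814 + 257.265601 = 278.112415

278.1124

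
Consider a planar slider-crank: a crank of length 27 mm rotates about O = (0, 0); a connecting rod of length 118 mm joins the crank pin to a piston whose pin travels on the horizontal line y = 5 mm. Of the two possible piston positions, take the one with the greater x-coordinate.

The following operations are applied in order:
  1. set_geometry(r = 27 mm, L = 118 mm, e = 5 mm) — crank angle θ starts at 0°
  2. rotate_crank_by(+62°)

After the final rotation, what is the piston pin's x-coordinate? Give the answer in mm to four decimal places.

129.1621

set_geometry: r = 27 mm, L = 118 mm, e = 5 mm; θ ← 0°
rotate_crank_by(+62°): θ ← 0° +62° = 62°
crank pin P = (r cos θ, r sin θ) = (12.675732, 23.839585)
h = r sin θ − e = 23.839585 − 5 = 18.839585
x = r cos θ + √(L² − h²) = 12.675732 + √(13924.0 − 354.9300) = 12.675732 + 116.486351 = 129.162083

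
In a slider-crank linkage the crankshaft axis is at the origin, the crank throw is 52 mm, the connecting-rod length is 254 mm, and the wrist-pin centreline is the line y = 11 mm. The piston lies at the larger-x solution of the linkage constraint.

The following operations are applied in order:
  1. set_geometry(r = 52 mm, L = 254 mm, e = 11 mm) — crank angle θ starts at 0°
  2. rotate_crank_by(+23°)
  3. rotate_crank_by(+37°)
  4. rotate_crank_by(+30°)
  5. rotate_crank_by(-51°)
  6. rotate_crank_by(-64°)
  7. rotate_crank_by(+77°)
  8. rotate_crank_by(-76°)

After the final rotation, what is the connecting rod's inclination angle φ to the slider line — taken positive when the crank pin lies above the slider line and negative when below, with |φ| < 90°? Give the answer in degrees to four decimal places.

set_geometry: r = 52 mm, L = 254 mm, e = 11 mm; θ ← 0°
rotate_crank_by(+23°): θ ← 0° +23° = 23°
rotate_crank_by(+37°): θ ← 23° +37° = 60°
rotate_crank_by(+30°): θ ← 60° +30° = 90°
rotate_crank_by(-51°): θ ← 90° -51° = 39°
rotate_crank_by(-64°): θ ← 39° -64° = -25°
rotate_crank_by(+77°): θ ← -25° +77° = 52°
rotate_crank_by(-76°): θ ← 52° -76° = -24°
crank pin P = (r cos θ, r sin θ) = (47.504364, -21.150305)
h = r sin θ − e = -21.150305 − 11 = -32.150305
sin φ = h / L = -32.150305 / 254 = -0.12657601
φ = arcsin(-0.12657601) = -7.271777°

-7.2718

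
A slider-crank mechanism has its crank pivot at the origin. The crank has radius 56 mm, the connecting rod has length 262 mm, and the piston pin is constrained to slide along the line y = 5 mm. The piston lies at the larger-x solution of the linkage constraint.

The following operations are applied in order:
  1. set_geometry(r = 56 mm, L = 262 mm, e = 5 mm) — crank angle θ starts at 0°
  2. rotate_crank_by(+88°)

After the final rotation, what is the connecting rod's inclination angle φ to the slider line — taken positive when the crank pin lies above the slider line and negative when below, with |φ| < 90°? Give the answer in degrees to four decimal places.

set_geometry: r = 56 mm, L = 262 mm, e = 5 mm; θ ← 0°
rotate_crank_by(+88°): θ ← 0° +88° = 88°
crank pin P = (r cos θ, r sin θ) = (1.954372, 55.965886)
h = r sin θ − e = 55.965886 − 5 = 50.965886
sin φ = h / L = 50.965886 / 262 = 0.19452628
φ = arcsin(0.19452628) = 11.217052°

11.2171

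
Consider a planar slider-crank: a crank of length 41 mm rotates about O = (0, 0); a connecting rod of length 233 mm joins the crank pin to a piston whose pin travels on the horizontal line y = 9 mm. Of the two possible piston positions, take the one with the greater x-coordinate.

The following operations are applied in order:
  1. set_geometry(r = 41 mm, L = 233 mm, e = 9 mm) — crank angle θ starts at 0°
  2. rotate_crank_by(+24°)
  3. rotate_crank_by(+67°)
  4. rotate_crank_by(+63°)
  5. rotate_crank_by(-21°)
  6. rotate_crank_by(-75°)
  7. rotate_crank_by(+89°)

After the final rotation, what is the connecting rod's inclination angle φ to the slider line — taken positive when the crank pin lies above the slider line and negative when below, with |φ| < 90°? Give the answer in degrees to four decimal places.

3.2797

set_geometry: r = 41 mm, L = 233 mm, e = 9 mm; θ ← 0°
rotate_crank_by(+24°): θ ← 0° +24° = 24°
rotate_crank_by(+67°): θ ← 24° +67° = 91°
rotate_crank_by(+63°): θ ← 91° +63° = 154°
rotate_crank_by(-21°): θ ← 154° -21° = 133°
rotate_crank_by(-75°): θ ← 133° -75° = 58°
rotate_crank_by(+89°): θ ← 58° +89° = 147°
crank pin P = (r cos θ, r sin θ) = (-34.385493, 22.330200)
h = r sin θ − e = 22.330200 − 9 = 13.330200
sin φ = h / L = 13.330200 / 233 = 0.05721116
φ = arcsin(0.05721116) = 3.279749°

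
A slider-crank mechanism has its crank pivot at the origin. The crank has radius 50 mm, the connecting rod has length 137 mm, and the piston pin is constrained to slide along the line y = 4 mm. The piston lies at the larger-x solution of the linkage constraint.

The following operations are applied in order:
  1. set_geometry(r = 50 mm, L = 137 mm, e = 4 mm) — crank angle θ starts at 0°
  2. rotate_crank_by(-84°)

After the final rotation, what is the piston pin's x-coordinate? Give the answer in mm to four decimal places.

set_geometry: r = 50 mm, L = 137 mm, e = 4 mm; θ ← 0°
rotate_crank_by(-84°): θ ← 0° -84° = -84°
crank pin P = (r cos θ, r sin θ) = (5.226423, -49.726095)
h = r sin θ − e = -49.726095 − 4 = -53.726095
x = r cos θ + √(L² − h²) = 5.226423 + √(18769.0 − 2886.4933) = 5.226423 + 126.025818 = 131.252241

131.2522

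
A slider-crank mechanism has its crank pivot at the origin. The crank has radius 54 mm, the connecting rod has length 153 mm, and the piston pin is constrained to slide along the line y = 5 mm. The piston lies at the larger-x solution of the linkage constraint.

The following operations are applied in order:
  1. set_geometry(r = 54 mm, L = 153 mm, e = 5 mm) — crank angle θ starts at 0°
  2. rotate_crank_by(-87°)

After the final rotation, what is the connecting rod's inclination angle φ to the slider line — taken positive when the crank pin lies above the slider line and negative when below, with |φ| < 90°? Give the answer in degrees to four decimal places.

set_geometry: r = 54 mm, L = 153 mm, e = 5 mm; θ ← 0°
rotate_crank_by(-87°): θ ← 0° -87° = -87°
crank pin P = (r cos θ, r sin θ) = (2.826142, -53.925995)
h = r sin θ − e = -53.925995 − 5 = -58.925995
sin φ = h / L = -58.925995 / 153 = -0.38513722
φ = arcsin(-0.38513722) = -22.652259°

-22.6523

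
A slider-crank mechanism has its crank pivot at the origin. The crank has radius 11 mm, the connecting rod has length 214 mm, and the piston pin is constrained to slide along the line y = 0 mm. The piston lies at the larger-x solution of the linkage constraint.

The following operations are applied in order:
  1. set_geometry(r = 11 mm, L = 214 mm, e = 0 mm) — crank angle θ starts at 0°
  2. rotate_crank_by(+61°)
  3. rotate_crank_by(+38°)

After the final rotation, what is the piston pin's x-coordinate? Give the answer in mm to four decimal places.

212.0033

set_geometry: r = 11 mm, L = 214 mm, e = 0 mm; θ ← 0°
rotate_crank_by(+61°): θ ← 0° +61° = 61°
rotate_crank_by(+38°): θ ← 61° +38° = 99°
crank pin P = (r cos θ, r sin θ) = (-1.720779, 10.864572)
h = r sin θ − e = 10.864572 − 0 = 10.864572
x = r cos θ + √(L² − h²) = -1.720779 + √(45796.0 − 118.0389) = -1.720779 + 213.724030 = 212.003251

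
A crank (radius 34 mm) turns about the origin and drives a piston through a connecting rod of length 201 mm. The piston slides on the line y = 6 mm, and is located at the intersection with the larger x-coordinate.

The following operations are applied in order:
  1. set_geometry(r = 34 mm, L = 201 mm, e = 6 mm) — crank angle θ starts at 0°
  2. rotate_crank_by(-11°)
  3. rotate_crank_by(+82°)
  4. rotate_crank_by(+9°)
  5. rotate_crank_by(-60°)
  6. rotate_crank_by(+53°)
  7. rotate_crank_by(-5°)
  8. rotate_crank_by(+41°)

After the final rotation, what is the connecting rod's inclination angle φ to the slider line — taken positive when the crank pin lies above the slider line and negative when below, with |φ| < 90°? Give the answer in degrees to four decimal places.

set_geometry: r = 34 mm, L = 201 mm, e = 6 mm; θ ← 0°
rotate_crank_by(-11°): θ ← 0° -11° = -11°
rotate_crank_by(+82°): θ ← -11° +82° = 71°
rotate_crank_by(+9°): θ ← 71° +9° = 80°
rotate_crank_by(-60°): θ ← 80° -60° = 20°
rotate_crank_by(+53°): θ ← 20° +53° = 73°
rotate_crank_by(-5°): θ ← 73° -5° = 68°
rotate_crank_by(+41°): θ ← 68° +41° = 109°
crank pin P = (r cos θ, r sin θ) = (-11.069317, 32.147632)
h = r sin θ − e = 32.147632 − 6 = 26.147632
sin φ = h / L = 26.147632 / 201 = 0.13008772
φ = arcsin(0.13008772) = 7.474661°

7.4747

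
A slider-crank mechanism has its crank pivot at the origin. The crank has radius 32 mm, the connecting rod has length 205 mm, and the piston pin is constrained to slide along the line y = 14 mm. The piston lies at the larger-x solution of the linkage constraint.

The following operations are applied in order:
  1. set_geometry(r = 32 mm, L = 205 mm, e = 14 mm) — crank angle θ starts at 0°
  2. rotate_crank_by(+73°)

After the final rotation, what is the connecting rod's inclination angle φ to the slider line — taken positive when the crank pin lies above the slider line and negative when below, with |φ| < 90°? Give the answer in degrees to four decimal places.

4.6451

set_geometry: r = 32 mm, L = 205 mm, e = 14 mm; θ ← 0°
rotate_crank_by(+73°): θ ← 0° +73° = 73°
crank pin P = (r cos θ, r sin θ) = (9.355895, 30.601752)
h = r sin θ − e = 30.601752 − 14 = 16.601752
sin φ = h / L = 16.601752 / 205 = 0.08098416
φ = arcsin(0.08098416) = 4.645137°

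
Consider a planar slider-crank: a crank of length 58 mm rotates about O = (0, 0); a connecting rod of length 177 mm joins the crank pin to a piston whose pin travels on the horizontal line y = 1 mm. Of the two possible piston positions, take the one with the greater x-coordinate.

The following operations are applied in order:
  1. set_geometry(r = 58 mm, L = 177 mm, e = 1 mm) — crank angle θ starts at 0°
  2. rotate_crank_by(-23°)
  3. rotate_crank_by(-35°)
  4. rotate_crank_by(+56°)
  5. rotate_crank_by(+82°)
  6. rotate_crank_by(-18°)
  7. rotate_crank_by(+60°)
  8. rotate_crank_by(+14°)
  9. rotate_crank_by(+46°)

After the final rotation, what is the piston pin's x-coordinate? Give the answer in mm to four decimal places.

119.0095

set_geometry: r = 58 mm, L = 177 mm, e = 1 mm; θ ← 0°
rotate_crank_by(-23°): θ ← 0° -23° = -23°
rotate_crank_by(-35°): θ ← -23° -35° = -58°
rotate_crank_by(+56°): θ ← -58° +56° = -2°
rotate_crank_by(+82°): θ ← -2° +82° = 80°
rotate_crank_by(-18°): θ ← 80° -18° = 62°
rotate_crank_by(+60°): θ ← 62° +60° = 122°
rotate_crank_by(+14°): θ ← 122° +14° = 136°
rotate_crank_by(+46°): θ ← 136° +46° = 182°
crank pin P = (r cos θ, r sin θ) = (-57.964668, -2.024171)
h = r sin θ − e = -2.024171 − 1 = -3.024171
x = r cos θ + √(L² − h²) = -57.964668 + √(31329.0 − 9.1456) = -57.964668 + 176.974163 = 119.009495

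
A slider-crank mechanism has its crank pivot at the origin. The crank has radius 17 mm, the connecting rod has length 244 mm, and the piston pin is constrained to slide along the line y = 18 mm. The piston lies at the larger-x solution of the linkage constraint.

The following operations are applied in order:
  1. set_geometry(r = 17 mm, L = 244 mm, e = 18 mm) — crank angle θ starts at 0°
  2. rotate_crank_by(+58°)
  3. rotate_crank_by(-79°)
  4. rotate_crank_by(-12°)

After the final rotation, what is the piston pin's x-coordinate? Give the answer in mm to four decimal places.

set_geometry: r = 17 mm, L = 244 mm, e = 18 mm; θ ← 0°
rotate_crank_by(+58°): θ ← 0° +58° = 58°
rotate_crank_by(-79°): θ ← 58° -79° = -21°
rotate_crank_by(-12°): θ ← -21° -12° = -33°
crank pin P = (r cos θ, r sin θ) = (14.257400, -9.258864)
h = r sin θ − e = -9.258864 − 18 = -27.258864
x = r cos θ + √(L² − h²) = 14.257400 + √(59536.0 − 743.0456) = 14.257400 + 242.472585 = 256.729984

256.7300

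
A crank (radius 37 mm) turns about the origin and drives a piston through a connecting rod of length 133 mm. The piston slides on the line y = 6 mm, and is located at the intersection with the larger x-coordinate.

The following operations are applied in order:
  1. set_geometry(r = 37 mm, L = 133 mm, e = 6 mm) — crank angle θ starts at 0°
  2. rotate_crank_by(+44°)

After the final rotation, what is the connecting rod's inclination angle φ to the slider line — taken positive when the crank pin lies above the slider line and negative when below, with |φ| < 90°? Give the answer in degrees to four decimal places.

8.5190

set_geometry: r = 37 mm, L = 133 mm, e = 6 mm; θ ← 0°
rotate_crank_by(+44°): θ ← 0° +44° = 44°
crank pin P = (r cos θ, r sin θ) = (26.615573, 25.702360)
h = r sin θ − e = 25.702360 − 6 = 19.702360
sin φ = h / L = 19.702360 / 133 = 0.14813804
φ = arcsin(0.14813804) = 8.519039°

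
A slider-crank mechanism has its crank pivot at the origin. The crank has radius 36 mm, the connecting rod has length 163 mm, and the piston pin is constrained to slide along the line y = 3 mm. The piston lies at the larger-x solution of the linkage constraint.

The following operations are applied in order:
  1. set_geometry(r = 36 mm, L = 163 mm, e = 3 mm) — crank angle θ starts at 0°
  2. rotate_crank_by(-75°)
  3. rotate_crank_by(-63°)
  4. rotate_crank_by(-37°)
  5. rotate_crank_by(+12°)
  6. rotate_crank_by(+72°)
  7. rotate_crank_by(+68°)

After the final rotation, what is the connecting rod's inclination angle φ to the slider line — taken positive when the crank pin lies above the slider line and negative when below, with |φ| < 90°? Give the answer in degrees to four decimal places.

set_geometry: r = 36 mm, L = 163 mm, e = 3 mm; θ ← 0°
rotate_crank_by(-75°): θ ← 0° -75° = -75°
rotate_crank_by(-63°): θ ← -75° -63° = -138°
rotate_crank_by(-37°): θ ← -138° -37° = -175°
rotate_crank_by(+12°): θ ← -175° +12° = -163°
rotate_crank_by(+72°): θ ← -163° +72° = -91°
rotate_crank_by(+68°): θ ← -91° +68° = -23°
crank pin P = (r cos θ, r sin θ) = (33.138175, -14.066321)
h = r sin θ − e = -14.066321 − 3 = -17.066321
sin φ = h / L = -17.066321 / 163 = -0.10470135
φ = arcsin(-0.10470135) = -6.009961°

-6.0100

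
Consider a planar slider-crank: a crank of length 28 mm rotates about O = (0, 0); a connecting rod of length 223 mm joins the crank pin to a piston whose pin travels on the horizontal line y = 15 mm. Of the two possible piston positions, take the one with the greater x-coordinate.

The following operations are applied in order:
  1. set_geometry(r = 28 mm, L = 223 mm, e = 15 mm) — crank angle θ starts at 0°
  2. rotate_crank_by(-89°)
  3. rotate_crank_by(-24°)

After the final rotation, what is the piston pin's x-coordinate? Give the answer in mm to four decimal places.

set_geometry: r = 28 mm, L = 223 mm, e = 15 mm; θ ← 0°
rotate_crank_by(-89°): θ ← 0° -89° = -89°
rotate_crank_by(-24°): θ ← -89° -24° = -113°
crank pin P = (r cos θ, r sin θ) = (-10.940472, -25.774136)
h = r sin θ − e = -25.774136 − 15 = -40.774136
x = r cos θ + √(L² − h²) = -10.940472 + √(49729.0 − 1662.5302) = -10.940472 + 219.240666 = 208.300195

208.3002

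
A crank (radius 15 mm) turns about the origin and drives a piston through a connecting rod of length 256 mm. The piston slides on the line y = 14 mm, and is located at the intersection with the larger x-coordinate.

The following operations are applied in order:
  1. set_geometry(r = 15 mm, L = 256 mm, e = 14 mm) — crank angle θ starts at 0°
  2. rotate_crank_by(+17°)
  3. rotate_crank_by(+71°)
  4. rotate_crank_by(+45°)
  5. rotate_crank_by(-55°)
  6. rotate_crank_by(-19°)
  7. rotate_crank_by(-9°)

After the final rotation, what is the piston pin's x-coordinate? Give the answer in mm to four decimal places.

265.6295

set_geometry: r = 15 mm, L = 256 mm, e = 14 mm; θ ← 0°
rotate_crank_by(+17°): θ ← 0° +17° = 17°
rotate_crank_by(+71°): θ ← 17° +71° = 88°
rotate_crank_by(+45°): θ ← 88° +45° = 133°
rotate_crank_by(-55°): θ ← 133° -55° = 78°
rotate_crank_by(-19°): θ ← 78° -19° = 59°
rotate_crank_by(-9°): θ ← 59° -9° = 50°
crank pin P = (r cos θ, r sin θ) = (9.641814, 11.490667)
h = r sin θ − e = 11.490667 − 14 = -2.509333
x = r cos θ + √(L² − h²) = 9.641814 + √(65536.0 − 6.2968) = 9.641814 + 255.987701 = 265.629516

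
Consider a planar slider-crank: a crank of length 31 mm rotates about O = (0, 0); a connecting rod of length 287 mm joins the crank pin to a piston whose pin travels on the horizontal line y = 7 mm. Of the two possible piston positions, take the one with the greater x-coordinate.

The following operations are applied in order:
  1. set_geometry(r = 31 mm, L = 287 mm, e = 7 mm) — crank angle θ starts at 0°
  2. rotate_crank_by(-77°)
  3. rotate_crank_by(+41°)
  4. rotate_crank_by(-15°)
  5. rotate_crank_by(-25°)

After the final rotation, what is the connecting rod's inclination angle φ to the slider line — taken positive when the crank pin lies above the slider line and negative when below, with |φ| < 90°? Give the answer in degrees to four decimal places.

set_geometry: r = 31 mm, L = 287 mm, e = 7 mm; θ ← 0°
rotate_crank_by(-77°): θ ← 0° -77° = -77°
rotate_crank_by(+41°): θ ← -77° +41° = -36°
rotate_crank_by(-15°): θ ← -36° -15° = -51°
rotate_crank_by(-25°): θ ← -51° -25° = -76°
crank pin P = (r cos θ, r sin θ) = (7.499579, -30.079168)
h = r sin θ − e = -30.079168 − 7 = -37.079168
sin φ = h / L = -37.079168 / 287 = -0.12919571
φ = arcsin(-0.12919571) = -7.423118°

-7.4231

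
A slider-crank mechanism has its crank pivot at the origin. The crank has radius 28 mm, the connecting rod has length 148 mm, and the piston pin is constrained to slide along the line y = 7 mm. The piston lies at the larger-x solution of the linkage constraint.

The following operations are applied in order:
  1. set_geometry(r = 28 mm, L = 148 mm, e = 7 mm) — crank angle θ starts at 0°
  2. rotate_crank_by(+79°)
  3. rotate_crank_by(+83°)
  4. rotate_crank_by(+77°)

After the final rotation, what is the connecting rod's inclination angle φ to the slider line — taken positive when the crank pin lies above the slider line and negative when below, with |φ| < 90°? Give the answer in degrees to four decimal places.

set_geometry: r = 28 mm, L = 148 mm, e = 7 mm; θ ← 0°
rotate_crank_by(+79°): θ ← 0° +79° = 79°
rotate_crank_by(+83°): θ ← 79° +83° = 162°
rotate_crank_by(+77°): θ ← 162° +77° = 239°
crank pin P = (r cos θ, r sin θ) = (-14.421066, -24.000684)
h = r sin θ − e = -24.000684 − 7 = -31.000684
sin φ = h / L = -31.000684 / 148 = -0.20946408
φ = arcsin(-0.20946408) = -12.090948°

-12.0909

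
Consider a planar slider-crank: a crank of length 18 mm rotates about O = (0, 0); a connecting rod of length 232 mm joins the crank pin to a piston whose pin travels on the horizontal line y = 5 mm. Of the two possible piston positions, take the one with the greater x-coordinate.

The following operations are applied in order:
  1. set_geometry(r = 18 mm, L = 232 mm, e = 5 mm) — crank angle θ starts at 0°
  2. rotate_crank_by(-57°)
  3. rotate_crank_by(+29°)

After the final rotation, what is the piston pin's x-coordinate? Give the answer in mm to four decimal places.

247.5028

set_geometry: r = 18 mm, L = 232 mm, e = 5 mm; θ ← 0°
rotate_crank_by(-57°): θ ← 0° -57° = -57°
rotate_crank_by(+29°): θ ← -57° +29° = -28°
crank pin P = (r cos θ, r sin θ) = (15.893057, -8.450488)
h = r sin θ − e = -8.450488 − 5 = -13.450488
x = r cos θ + √(L² − h²) = 15.893057 + √(53824.0 − 180.9156) = 15.893057 + 231.609767 = 247.502824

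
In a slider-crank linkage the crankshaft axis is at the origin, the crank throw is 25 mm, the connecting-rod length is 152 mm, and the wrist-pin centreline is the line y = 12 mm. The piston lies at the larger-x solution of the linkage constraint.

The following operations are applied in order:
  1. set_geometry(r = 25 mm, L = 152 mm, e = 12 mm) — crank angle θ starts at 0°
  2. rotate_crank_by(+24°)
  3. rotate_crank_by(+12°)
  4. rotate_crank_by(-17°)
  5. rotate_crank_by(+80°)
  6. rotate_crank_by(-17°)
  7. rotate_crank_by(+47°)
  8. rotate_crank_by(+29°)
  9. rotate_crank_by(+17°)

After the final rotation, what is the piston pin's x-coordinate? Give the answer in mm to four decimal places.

set_geometry: r = 25 mm, L = 152 mm, e = 12 mm; θ ← 0°
rotate_crank_by(+24°): θ ← 0° +24° = 24°
rotate_crank_by(+12°): θ ← 24° +12° = 36°
rotate_crank_by(-17°): θ ← 36° -17° = 19°
rotate_crank_by(+80°): θ ← 19° +80° = 99°
rotate_crank_by(-17°): θ ← 99° -17° = 82°
rotate_crank_by(+47°): θ ← 82° +47° = 129°
rotate_crank_by(+29°): θ ← 129° +29° = 158°
rotate_crank_by(+17°): θ ← 158° +17° = 175°
crank pin P = (r cos θ, r sin θ) = (-24.904867, 2.178894)
h = r sin θ − e = 2.178894 − 12 = -9.821106
x = r cos θ + √(L² − h²) = -24.904867 + √(23104.0 − 96.4541) = -24.904867 + 151.682385 = 126.777517

126.7775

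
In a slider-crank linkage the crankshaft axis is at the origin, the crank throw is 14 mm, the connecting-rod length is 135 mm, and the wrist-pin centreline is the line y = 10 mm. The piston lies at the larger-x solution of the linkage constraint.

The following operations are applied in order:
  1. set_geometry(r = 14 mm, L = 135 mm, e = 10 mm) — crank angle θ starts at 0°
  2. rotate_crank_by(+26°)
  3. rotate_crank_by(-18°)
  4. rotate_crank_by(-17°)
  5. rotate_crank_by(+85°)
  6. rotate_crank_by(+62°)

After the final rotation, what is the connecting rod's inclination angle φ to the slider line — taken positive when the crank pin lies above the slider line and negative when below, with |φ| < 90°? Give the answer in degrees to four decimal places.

-0.2683

set_geometry: r = 14 mm, L = 135 mm, e = 10 mm; θ ← 0°
rotate_crank_by(+26°): θ ← 0° +26° = 26°
rotate_crank_by(-18°): θ ← 26° -18° = 8°
rotate_crank_by(-17°): θ ← 8° -17° = -9°
rotate_crank_by(+85°): θ ← -9° +85° = 76°
rotate_crank_by(+62°): θ ← 76° +62° = 138°
crank pin P = (r cos θ, r sin θ) = (-10.404028, 9.367828)
h = r sin θ − e = 9.367828 − 10 = -0.632172
sin φ = h / L = -0.632172 / 135 = -0.00468275
φ = arcsin(-0.00468275) = -0.268303°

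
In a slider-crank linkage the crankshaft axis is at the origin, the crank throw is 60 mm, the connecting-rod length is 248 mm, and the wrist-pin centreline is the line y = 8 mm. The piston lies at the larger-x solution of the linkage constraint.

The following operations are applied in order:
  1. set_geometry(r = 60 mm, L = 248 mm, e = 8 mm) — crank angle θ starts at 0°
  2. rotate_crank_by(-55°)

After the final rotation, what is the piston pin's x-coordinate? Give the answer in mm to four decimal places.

set_geometry: r = 60 mm, L = 248 mm, e = 8 mm; θ ← 0°
rotate_crank_by(-55°): θ ← 0° -55° = -55°
crank pin P = (r cos θ, r sin θ) = (34.414586, -49.149123)
h = r sin θ − e = -49.149123 − 8 = -57.149123
x = r cos θ + √(L² − h²) = 34.414586 + √(61504.0 − 3266.0222) = 34.414586 + 241.325460 = 275.740046

275.7400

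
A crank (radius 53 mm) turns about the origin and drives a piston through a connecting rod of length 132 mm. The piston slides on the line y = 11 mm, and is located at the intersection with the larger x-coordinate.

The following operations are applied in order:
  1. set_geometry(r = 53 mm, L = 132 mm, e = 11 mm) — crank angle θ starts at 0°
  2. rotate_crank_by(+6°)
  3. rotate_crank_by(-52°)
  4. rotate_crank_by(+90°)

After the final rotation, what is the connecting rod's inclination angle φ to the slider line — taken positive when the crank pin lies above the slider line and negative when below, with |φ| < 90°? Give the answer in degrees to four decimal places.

set_geometry: r = 53 mm, L = 132 mm, e = 11 mm; θ ← 0°
rotate_crank_by(+6°): θ ← 0° +6° = 6°
rotate_crank_by(-52°): θ ← 6° -52° = -46°
rotate_crank_by(+90°): θ ← -46° +90° = 44°
crank pin P = (r cos θ, r sin θ) = (38.125009, 36.816894)
h = r sin θ − e = 36.816894 − 11 = 25.816894
sin φ = h / L = 25.816894 / 132 = 0.19558253
φ = arcsin(0.19558253) = 11.278755°

11.2788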